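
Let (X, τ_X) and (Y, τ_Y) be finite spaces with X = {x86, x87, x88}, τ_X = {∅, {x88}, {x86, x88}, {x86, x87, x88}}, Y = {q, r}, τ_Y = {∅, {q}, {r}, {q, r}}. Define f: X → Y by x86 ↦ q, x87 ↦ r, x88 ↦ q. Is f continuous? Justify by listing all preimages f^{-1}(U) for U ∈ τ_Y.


f is NOT continuous.

Compute f^{-1}(U) for each U ∈ τ_Y:
  U = ∅: f^{-1}(U) = ∅ ∈ τ_X ✓.
  U = {q}: f^{-1}(U) = {x86, x88} ∈ τ_X ✓.
  U = {r}: f^{-1}(U) = {x87} ∉ τ_X ✗.
  U = {q, r}: f^{-1}(U) = {x86, x87, x88} ∈ τ_X ✓.
Found U = {r} with f^{-1}(U) = {x87} not in τ_X. Therefore f is NOT continuous.


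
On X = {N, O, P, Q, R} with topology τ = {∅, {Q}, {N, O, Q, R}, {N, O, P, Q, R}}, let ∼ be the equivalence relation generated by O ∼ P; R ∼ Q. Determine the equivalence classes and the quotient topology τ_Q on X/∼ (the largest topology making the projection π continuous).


X/∼ = {[N], [O=P], [Q=R]}; |τ_Q| = 2.

Equivalence classes: [N], [O=P], [Q=R].
Quotient map π: X → X/∼ sends N ↦ [N], O ↦ [O=P], P ↦ [O=P], Q ↦ [Q=R], R ↦ [Q=R].
For each subset V ⊆ X/∼, compute π^{-1}(V) ⊆ X and check whether π^{-1}(V) ∈ τ. V is open in τ_Q iff π^{-1}(V) ∈ τ.
  V = {}: π^{-1}(V) = ∅ ∈ τ ✓.
  V = {[N]}: π^{-1}(V) = {N} ∉ τ ✗.
  V = {[O=P]}: π^{-1}(V) = {O, P} ∉ τ ✗.
  V = {[N], [O=P]}: π^{-1}(V) = {N, O, P} ∉ τ ✗.
  V = {[Q=R]}: π^{-1}(V) = {Q, R} ∉ τ ✗.
  V = {[N], [Q=R]}: π^{-1}(V) = {N, Q, R} ∉ τ ✗.
  V = {[O=P], [Q=R]}: π^{-1}(V) = {O, P, Q, R} ∉ τ ✗.
  V = {[N], [O=P], [Q=R]}: π^{-1}(V) = {N, O, P, Q, R} ∈ τ ✓.
Open sets in the quotient: τ_Q = {{}, {[N], [O=P], [Q=R]}} (2 elements).


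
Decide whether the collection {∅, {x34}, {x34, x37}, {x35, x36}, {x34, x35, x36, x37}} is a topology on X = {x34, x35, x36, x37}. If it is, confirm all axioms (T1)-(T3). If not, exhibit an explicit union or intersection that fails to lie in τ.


τ is NOT a topology on X.

Axiom (T1): ∅ ∈ τ? Yes; X ∈ τ? Yes.
Axiom (T2/T3): check pairwise unions and intersections of members of τ.
Counterexample for (T2): {x34} ∪ {x35, x36} = {x34, x35, x36} ∉ τ. Therefore τ is NOT a topology.


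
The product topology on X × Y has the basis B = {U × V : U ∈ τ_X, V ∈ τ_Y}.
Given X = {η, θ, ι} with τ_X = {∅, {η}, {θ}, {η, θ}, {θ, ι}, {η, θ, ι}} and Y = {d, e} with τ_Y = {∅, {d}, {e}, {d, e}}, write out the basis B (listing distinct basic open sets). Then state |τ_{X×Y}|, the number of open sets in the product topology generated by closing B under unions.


Basis B = {∅ × ∅, {η} × {d}, {η} × {e}, {θ} × {d}, {θ} × {e}, {η} × {d, e}, {η, θ} × {d}, {η, θ} × {e}, {θ} × {d, e}, {θ, ι} × {d}, {θ, ι} × {e}, {η, θ, ι} × {d}, {η, θ, ι} × {e}, {η, θ} × {d, e}, {θ, ι} × {d, e}, {η, θ, ι} × {d, e}}; |τ_{X×Y}| = 36.

Enumerate products U × V with U ∈ τ_X, V ∈ τ_Y (deduplicated):
  ∅ × ∅ = {} (∅)
  {η} × {d} = {(η,d)}
  {η} × {e} = {(η,e)}
  {θ} × {d} = {(θ,d)}
  {θ} × {e} = {(θ,e)}
  {η} × {d, e} = {(η,d), (η,e)}
  {η, θ} × {d} = {(η,d), (θ,d)}
  {η, θ} × {e} = {(η,e), (θ,e)}
  {θ} × {d, e} = {(θ,d), (θ,e)}
  {θ, ι} × {d} = {(θ,d), (ι,d)}
  {θ, ι} × {e} = {(θ,e), (ι,e)}
  {η, θ, ι} × {d} = {(η,d), (θ,d), (ι,d)}
  {η, θ, ι} × {e} = {(η,e), (θ,e), (ι,e)}
  {η, θ} × {d, e} = {(η,d), (η,e), (θ,d), (θ,e)}
  {θ, ι} × {d, e} = {(θ,d), (θ,e), (ι,d), (ι,e)}
  {η, θ, ι} × {d, e} = {(η,d), (η,e), (θ,d), (θ,e), (ι,d), (ι,e)}
These 16 distinct sets form the basis B.
Close under arbitrary unions to get τ_{X×Y}; counting gives |τ_{X×Y}| = 36.


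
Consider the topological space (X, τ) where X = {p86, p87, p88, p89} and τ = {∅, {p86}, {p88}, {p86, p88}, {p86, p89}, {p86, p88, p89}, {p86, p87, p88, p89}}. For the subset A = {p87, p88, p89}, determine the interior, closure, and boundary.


int(A) = {p88}, cl(A) = {p87, p88, p89}, ∂A = {p87, p89}.

Closed sets in (X, τ) are complements of opens:
  closed(X, τ) = {∅, {p87}, {p87, p88}, {p87, p89}, {p86, p87, p89}, {p87, p88, p89}, {p86, p87, p88, p89}}.
int(A) = ⋃ {U ∈ τ : U ⊆ A}. Opens contained in A: ∅, {p88}.
Taking the union of these: int(A) = {p88}.
cl(A) = ⋂ {C closed : A ⊆ C}. Closed sets containing A: {p87, p88, p89}, {p86, p87, p88, p89}.
Intersecting these: cl(A) = {p87, p88, p89}.
∂A = cl(A) ∖ int(A) = {p87, p88, p89} ∖ {p88} = {p87, p89}.


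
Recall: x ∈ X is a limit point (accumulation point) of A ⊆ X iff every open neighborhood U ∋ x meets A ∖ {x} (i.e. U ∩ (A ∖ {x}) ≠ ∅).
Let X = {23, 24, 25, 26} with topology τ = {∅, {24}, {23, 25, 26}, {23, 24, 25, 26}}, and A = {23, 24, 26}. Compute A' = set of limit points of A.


A' = {23, 25, 26}

For each x ∈ X, list the open sets U ∈ τ with x ∈ U, then check whether U ∩ (A ∖ {x}) ≠ ∅ for every such U.
  x = 23: opens ∋ x are {23, 25, 26}, {23, 24, 25, 26}; each meets A ∖ {23}, so x IS a limit point.
  x = 24: open {24} ∋ x has {24} ∩ (A ∖ {24}) = ∅, so x is NOT a limit point.
  x = 25: opens ∋ x are {23, 25, 26}, {23, 24, 25, 26}; each meets A ∖ {25}, so x IS a limit point.
  x = 26: opens ∋ x are {23, 25, 26}, {23, 24, 25, 26}; each meets A ∖ {26}, so x IS a limit point.
Collecting: A' = {23, 25, 26}.


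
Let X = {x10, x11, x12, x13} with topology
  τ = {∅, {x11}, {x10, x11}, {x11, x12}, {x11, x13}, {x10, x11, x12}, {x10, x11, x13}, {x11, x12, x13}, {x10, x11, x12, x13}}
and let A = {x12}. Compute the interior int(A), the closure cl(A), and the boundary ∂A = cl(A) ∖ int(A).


int(A) = ∅, cl(A) = {x12}, ∂A = {x12}.

Closed sets in (X, τ) are complements of opens:
  closed(X, τ) = {∅, {x10}, {x12}, {x13}, {x10, x12}, {x10, x13}, {x12, x13}, {x10, x12, x13}, {x10, x11, x12, x13}}.
int(A) = ⋃ {U ∈ τ : U ⊆ A}. Opens contained in A: ∅.
Taking the union of these: int(A) = ∅.
cl(A) = ⋂ {C closed : A ⊆ C}. Closed sets containing A: {x12}, {x10, x12}, {x12, x13}, {x10, x12, x13}, {x10, x11, x12, x13}.
Intersecting these: cl(A) = {x12}.
∂A = cl(A) ∖ int(A) = {x12} ∖ ∅ = {x12}.


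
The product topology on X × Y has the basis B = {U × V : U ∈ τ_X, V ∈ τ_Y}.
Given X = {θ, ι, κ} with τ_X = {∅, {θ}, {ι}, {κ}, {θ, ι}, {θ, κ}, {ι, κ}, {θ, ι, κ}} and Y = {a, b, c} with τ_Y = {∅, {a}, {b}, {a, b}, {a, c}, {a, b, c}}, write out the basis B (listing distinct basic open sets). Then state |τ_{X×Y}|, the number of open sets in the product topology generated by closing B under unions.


Basis B = {∅ × ∅, {θ} × {a}, {θ} × {b}, {ι} × {a}, {ι} × {b}, {κ} × {a}, {κ} × {b}, {θ} × {a, b}, {θ} × {a, c}, {θ, ι} × {a}, {θ, κ} × {a}, {θ, ι} × {b}, {θ, κ} × {b}, {ι} × {a, b}, {ι} × {a, c}, {ι, κ} × {a}, {ι, κ} × {b}, {κ} × {a, b}, {κ} × {a, c}, {θ} × {a, b, c}, {θ, ι, κ} × {a}, {θ, ι, κ} × {b}, {ι} × {a, b, c}, {κ} × {a, b, c}, {θ, ι} × {a, b}, {θ, κ} × {a, b}, {θ, ι} × {a, c}, {θ, κ} × {a, c}, {ι, κ} × {a, b}, {ι, κ} × {a, c}, {θ, ι} × {a, b, c}, {θ, κ} × {a, b, c}, {θ, ι, κ} × {a, b}, {θ, ι, κ} × {a, c}, {ι, κ} × {a, b, c}, {θ, ι, κ} × {a, b, c}}; |τ_{X×Y}| = 216.

Enumerate products U × V with U ∈ τ_X, V ∈ τ_Y (deduplicated):
  ∅ × ∅ = {} (∅)
  {θ} × {a} = {(θ,a)}
  {θ} × {b} = {(θ,b)}
  {ι} × {a} = {(ι,a)}
  {ι} × {b} = {(ι,b)}
  {κ} × {a} = {(κ,a)}
  {κ} × {b} = {(κ,b)}
  {θ} × {a, b} = {(θ,a), (θ,b)}
  {θ} × {a, c} = {(θ,a), (θ,c)}
  {θ, ι} × {a} = {(θ,a), (ι,a)}
  {θ, κ} × {a} = {(θ,a), (κ,a)}
  {θ, ι} × {b} = {(θ,b), (ι,b)}
  {θ, κ} × {b} = {(θ,b), (κ,b)}
  {ι} × {a, b} = {(ι,a), (ι,b)}
  {ι} × {a, c} = {(ι,a), (ι,c)}
  {ι, κ} × {a} = {(ι,a), (κ,a)}
  {ι, κ} × {b} = {(ι,b), (κ,b)}
  {κ} × {a, b} = {(κ,a), (κ,b)}
  {κ} × {a, c} = {(κ,a), (κ,c)}
  {θ} × {a, b, c} = {(θ,a), (θ,b), (θ,c)}
  {θ, ι, κ} × {a} = {(θ,a), (ι,a), (κ,a)}
  {θ, ι, κ} × {b} = {(θ,b), (ι,b), (κ,b)}
  {ι} × {a, b, c} = {(ι,a), (ι,b), (ι,c)}
  {κ} × {a, b, c} = {(κ,a), (κ,b), (κ,c)}
  {θ, ι} × {a, b} = {(θ,a), (θ,b), (ι,a), (ι,b)}
  {θ, κ} × {a, b} = {(θ,a), (θ,b), (κ,a), (κ,b)}
  {θ, ι} × {a, c} = {(θ,a), (θ,c), (ι,a), (ι,c)}
  {θ, κ} × {a, c} = {(θ,a), (θ,c), (κ,a), (κ,c)}
  {ι, κ} × {a, b} = {(ι,a), (ι,b), (κ,a), (κ,b)}
  {ι, κ} × {a, c} = {(ι,a), (ι,c), (κ,a), (κ,c)}
  {θ, ι} × {a, b, c} = {(θ,a), (θ,b), (θ,c), (ι,a), (ι,b), (ι,c)}
  {θ, κ} × {a, b, c} = {(θ,a), (θ,b), (θ,c), (κ,a), (κ,b), (κ,c)}
  {θ, ι, κ} × {a, b} = {(θ,a), (θ,b), (ι,a), (ι,b), (κ,a), (κ,b)}
  {θ, ι, κ} × {a, c} = {(θ,a), (θ,c), (ι,a), (ι,c), (κ,a), (κ,c)}
  {ι, κ} × {a, b, c} = {(ι,a), (ι,b), (ι,c), (κ,a), (κ,b), (κ,c)}
  {θ, ι, κ} × {a, b, c} = {(θ,a), (θ,b), (θ,c), (ι,a), (ι,b), (ι,c), (κ,a), (κ,b), (κ,c)}
These 36 distinct sets form the basis B.
Close under arbitrary unions to get τ_{X×Y}; counting gives |τ_{X×Y}| = 216.


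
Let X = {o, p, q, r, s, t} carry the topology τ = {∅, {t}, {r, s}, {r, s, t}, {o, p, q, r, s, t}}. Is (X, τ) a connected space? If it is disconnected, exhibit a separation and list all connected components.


(X, τ) is connected.

Find clopen sets (U ∈ τ with X ∖ U ∈ τ):
  U = ∅, X ∖ U = {o, p, q, r, s, t} — both open, so U is clopen.
  U = {o, p, q, r, s, t}, X ∖ U = ∅ — both open, so U is clopen.
Only trivial clopens (∅ and X) exist, so (X, τ) is connected.
Compute connected components by grouping points that agree on all clopens:
  component: {o, p, q, r, s, t}


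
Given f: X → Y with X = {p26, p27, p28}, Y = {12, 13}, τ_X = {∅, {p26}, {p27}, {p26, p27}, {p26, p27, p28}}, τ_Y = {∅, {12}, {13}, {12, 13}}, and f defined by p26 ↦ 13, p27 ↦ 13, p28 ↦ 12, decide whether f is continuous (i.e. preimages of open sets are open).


f is NOT continuous.

Compute f^{-1}(U) for each U ∈ τ_Y:
  U = ∅: f^{-1}(U) = ∅ ∈ τ_X ✓.
  U = {12}: f^{-1}(U) = {p28} ∉ τ_X ✗.
  U = {13}: f^{-1}(U) = {p26, p27} ∈ τ_X ✓.
  U = {12, 13}: f^{-1}(U) = {p26, p27, p28} ∈ τ_X ✓.
Found U = {12} with f^{-1}(U) = {p28} not in τ_X. Therefore f is NOT continuous.


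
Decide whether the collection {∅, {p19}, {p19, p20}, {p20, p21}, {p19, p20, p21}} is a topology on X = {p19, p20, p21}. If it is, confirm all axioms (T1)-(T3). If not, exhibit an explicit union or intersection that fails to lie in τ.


τ is NOT a topology on X.

Axiom (T1): ∅ ∈ τ? Yes; X ∈ τ? Yes.
Axiom (T2/T3): check pairwise unions and intersections of members of τ.
Counterexample for (T3): {p19, p20} ∩ {p20, p21} = {p20} ∉ τ. Therefore τ is NOT a topology.


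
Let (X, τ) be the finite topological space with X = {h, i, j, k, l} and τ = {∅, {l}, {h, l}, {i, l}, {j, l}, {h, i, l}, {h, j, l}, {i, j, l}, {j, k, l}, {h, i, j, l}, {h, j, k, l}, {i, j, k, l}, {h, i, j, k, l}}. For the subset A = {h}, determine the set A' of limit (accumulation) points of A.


A' = ∅

For each x ∈ X, list the open sets U ∈ τ with x ∈ U, then check whether U ∩ (A ∖ {x}) ≠ ∅ for every such U.
  x = h: open {h, l} ∋ x has {h, l} ∩ (A ∖ {h}) = ∅, so x is NOT a limit point.
  x = i: open {i, l} ∋ x has {i, l} ∩ (A ∖ {i}) = ∅, so x is NOT a limit point.
  x = j: open {j, l} ∋ x has {j, l} ∩ (A ∖ {j}) = ∅, so x is NOT a limit point.
  x = k: open {j, k, l} ∋ x has {j, k, l} ∩ (A ∖ {k}) = ∅, so x is NOT a limit point.
  x = l: open {l} ∋ x has {l} ∩ (A ∖ {l}) = ∅, so x is NOT a limit point.
Collecting: A' = ∅.


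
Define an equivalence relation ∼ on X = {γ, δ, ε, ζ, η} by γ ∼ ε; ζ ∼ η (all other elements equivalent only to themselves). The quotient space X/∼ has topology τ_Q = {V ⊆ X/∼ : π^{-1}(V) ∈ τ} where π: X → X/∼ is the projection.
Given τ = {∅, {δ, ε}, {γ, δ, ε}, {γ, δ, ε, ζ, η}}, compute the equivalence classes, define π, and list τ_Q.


X/∼ = {[γ=ε], [δ], [ζ=η]}; |τ_Q| = 3.

Equivalence classes: [γ=ε], [δ], [ζ=η].
Quotient map π: X → X/∼ sends γ ↦ [γ=ε], δ ↦ [δ], ε ↦ [γ=ε], ζ ↦ [ζ=η], η ↦ [ζ=η].
For each subset V ⊆ X/∼, compute π^{-1}(V) ⊆ X and check whether π^{-1}(V) ∈ τ. V is open in τ_Q iff π^{-1}(V) ∈ τ.
  V = {}: π^{-1}(V) = ∅ ∈ τ ✓.
  V = {[γ=ε]}: π^{-1}(V) = {γ, ε} ∉ τ ✗.
  V = {[δ]}: π^{-1}(V) = {δ} ∉ τ ✗.
  V = {[γ=ε], [δ]}: π^{-1}(V) = {γ, δ, ε} ∈ τ ✓.
  V = {[ζ=η]}: π^{-1}(V) = {ζ, η} ∉ τ ✗.
  V = {[γ=ε], [ζ=η]}: π^{-1}(V) = {γ, ε, ζ, η} ∉ τ ✗.
  V = {[δ], [ζ=η]}: π^{-1}(V) = {δ, ζ, η} ∉ τ ✗.
  V = {[γ=ε], [δ], [ζ=η]}: π^{-1}(V) = {γ, δ, ε, ζ, η} ∈ τ ✓.
Open sets in the quotient: τ_Q = {{}, {[γ=ε], [δ]}, {[γ=ε], [δ], [ζ=η]}} (3 elements).


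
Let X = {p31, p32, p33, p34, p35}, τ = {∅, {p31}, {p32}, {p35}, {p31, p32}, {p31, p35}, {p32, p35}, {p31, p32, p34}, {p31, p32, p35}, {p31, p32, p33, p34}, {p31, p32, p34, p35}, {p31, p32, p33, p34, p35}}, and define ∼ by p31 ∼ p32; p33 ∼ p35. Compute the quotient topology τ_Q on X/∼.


X/∼ = {[p31=p32], [p33=p35], [p34]}; |τ_Q| = 4.

Equivalence classes: [p31=p32], [p33=p35], [p34].
Quotient map π: X → X/∼ sends p31 ↦ [p31=p32], p32 ↦ [p31=p32], p33 ↦ [p33=p35], p34 ↦ [p34], p35 ↦ [p33=p35].
For each subset V ⊆ X/∼, compute π^{-1}(V) ⊆ X and check whether π^{-1}(V) ∈ τ. V is open in τ_Q iff π^{-1}(V) ∈ τ.
  V = {}: π^{-1}(V) = ∅ ∈ τ ✓.
  V = {[p31=p32]}: π^{-1}(V) = {p31, p32} ∈ τ ✓.
  V = {[p33=p35]}: π^{-1}(V) = {p33, p35} ∉ τ ✗.
  V = {[p31=p32], [p33=p35]}: π^{-1}(V) = {p31, p32, p33, p35} ∉ τ ✗.
  V = {[p34]}: π^{-1}(V) = {p34} ∉ τ ✗.
  V = {[p31=p32], [p34]}: π^{-1}(V) = {p31, p32, p34} ∈ τ ✓.
  V = {[p33=p35], [p34]}: π^{-1}(V) = {p33, p34, p35} ∉ τ ✗.
  V = {[p31=p32], [p33=p35], [p34]}: π^{-1}(V) = {p31, p32, p33, p34, p35} ∈ τ ✓.
Open sets in the quotient: τ_Q = {{}, {[p31=p32]}, {[p31=p32], [p34]}, {[p31=p32], [p33=p35], [p34]}} (4 elements).


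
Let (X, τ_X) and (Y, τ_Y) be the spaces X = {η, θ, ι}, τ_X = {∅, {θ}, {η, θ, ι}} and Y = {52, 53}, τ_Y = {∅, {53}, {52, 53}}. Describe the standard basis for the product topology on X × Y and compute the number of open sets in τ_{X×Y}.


Basis B = {∅ × ∅, {θ} × {53}, {θ} × {52, 53}, {η, θ, ι} × {53}, {η, θ, ι} × {52, 53}}; |τ_{X×Y}| = 6.

Enumerate products U × V with U ∈ τ_X, V ∈ τ_Y (deduplicated):
  ∅ × ∅ = {} (∅)
  {θ} × {53} = {(θ,53)}
  {θ} × {52, 53} = {(θ,52), (θ,53)}
  {η, θ, ι} × {53} = {(η,53), (θ,53), (ι,53)}
  {η, θ, ι} × {52, 53} = {(η,52), (η,53), (θ,52), (θ,53), (ι,52), (ι,53)}
These 5 distinct sets form the basis B.
Close under arbitrary unions to get τ_{X×Y}; counting gives |τ_{X×Y}| = 6.


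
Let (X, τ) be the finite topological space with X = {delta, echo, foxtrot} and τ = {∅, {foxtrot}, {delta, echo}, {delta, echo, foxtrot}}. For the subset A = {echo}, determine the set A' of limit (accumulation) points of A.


A' = {delta}

For each x ∈ X, list the open sets U ∈ τ with x ∈ U, then check whether U ∩ (A ∖ {x}) ≠ ∅ for every such U.
  x = delta: opens ∋ x are {delta, echo}, {delta, echo, foxtrot}; each meets A ∖ {delta}, so x IS a limit point.
  x = echo: open {delta, echo} ∋ x has {delta, echo} ∩ (A ∖ {echo}) = ∅, so x is NOT a limit point.
  x = foxtrot: open {foxtrot} ∋ x has {foxtrot} ∩ (A ∖ {foxtrot}) = ∅, so x is NOT a limit point.
Collecting: A' = {delta}.


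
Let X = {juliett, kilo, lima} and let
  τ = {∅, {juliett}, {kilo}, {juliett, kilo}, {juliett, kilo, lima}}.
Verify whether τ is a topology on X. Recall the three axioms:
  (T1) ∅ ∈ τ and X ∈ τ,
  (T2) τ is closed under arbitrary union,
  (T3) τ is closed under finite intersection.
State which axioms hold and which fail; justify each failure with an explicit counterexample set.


τ IS a topology on X.

Axiom (T1): ∅ ∈ τ? Yes; X ∈ τ? Yes.
Axiom (T2/T3): check pairwise unions and intersections of members of τ.
All pairwise intersections and unions checked — each lies in τ. Therefore τ satisfies (T1), (T2), (T3): it IS a topology on X.


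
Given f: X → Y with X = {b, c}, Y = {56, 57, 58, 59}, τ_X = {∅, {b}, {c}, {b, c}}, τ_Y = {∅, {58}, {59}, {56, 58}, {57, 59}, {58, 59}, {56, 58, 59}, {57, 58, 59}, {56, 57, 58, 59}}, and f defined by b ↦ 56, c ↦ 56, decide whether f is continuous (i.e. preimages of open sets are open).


f IS continuous.

Compute f^{-1}(U) for each U ∈ τ_Y:
  U = ∅: f^{-1}(U) = ∅ ∈ τ_X ✓.
  U = {58}: f^{-1}(U) = ∅ ∈ τ_X ✓.
  U = {59}: f^{-1}(U) = ∅ ∈ τ_X ✓.
  U = {56, 58}: f^{-1}(U) = {b, c} ∈ τ_X ✓.
  U = {57, 59}: f^{-1}(U) = ∅ ∈ τ_X ✓.
  U = {58, 59}: f^{-1}(U) = ∅ ∈ τ_X ✓.
  U = {56, 58, 59}: f^{-1}(U) = {b, c} ∈ τ_X ✓.
  U = {57, 58, 59}: f^{-1}(U) = ∅ ∈ τ_X ✓.
  U = {56, 57, 58, 59}: f^{-1}(U) = {b, c} ∈ τ_X ✓.
Every preimage lies in τ_X, so f IS continuous.


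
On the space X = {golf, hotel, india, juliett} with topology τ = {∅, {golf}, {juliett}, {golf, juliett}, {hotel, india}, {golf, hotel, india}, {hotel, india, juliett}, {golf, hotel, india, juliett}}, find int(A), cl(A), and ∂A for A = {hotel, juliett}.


int(A) = {juliett}, cl(A) = {hotel, india, juliett}, ∂A = {hotel, india}.

Closed sets in (X, τ) are complements of opens:
  closed(X, τ) = {∅, {golf}, {juliett}, {golf, juliett}, {hotel, india}, {golf, hotel, india}, {hotel, india, juliett}, {golf, hotel, india, juliett}}.
int(A) = ⋃ {U ∈ τ : U ⊆ A}. Opens contained in A: ∅, {juliett}.
Taking the union of these: int(A) = {juliett}.
cl(A) = ⋂ {C closed : A ⊆ C}. Closed sets containing A: {hotel, india, juliett}, {golf, hotel, india, juliett}.
Intersecting these: cl(A) = {hotel, india, juliett}.
∂A = cl(A) ∖ int(A) = {hotel, india, juliett} ∖ {juliett} = {hotel, india}.


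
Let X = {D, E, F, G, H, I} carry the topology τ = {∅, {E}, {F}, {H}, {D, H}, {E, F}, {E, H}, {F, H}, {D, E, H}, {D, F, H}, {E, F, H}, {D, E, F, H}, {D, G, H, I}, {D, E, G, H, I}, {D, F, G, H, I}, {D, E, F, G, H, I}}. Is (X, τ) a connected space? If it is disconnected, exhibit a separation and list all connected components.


(X, τ) is disconnected; components = [{E}, {F}, {D, G, H, I}].

Find clopen sets (U ∈ τ with X ∖ U ∈ τ):
  U = ∅, X ∖ U = {D, E, F, G, H, I} — both open, so U is clopen.
  U = {E}, X ∖ U = {D, F, G, H, I} — both open, so U is clopen.
  U = {F}, X ∖ U = {D, E, G, H, I} — both open, so U is clopen.
  U = {E, F}, X ∖ U = {D, G, H, I} — both open, so U is clopen.
  U = {D, G, H, I}, X ∖ U = {E, F} — both open, so U is clopen.
  U = {D, E, G, H, I}, X ∖ U = {F} — both open, so U is clopen.
  U = {D, F, G, H, I}, X ∖ U = {E} — both open, so U is clopen.
  U = {D, E, F, G, H, I}, X ∖ U = ∅ — both open, so U is clopen.
Nontrivial clopen(s) exist: e.g. {F}. So (X, τ) is disconnected.
Compute connected components by grouping points that agree on all clopens:
  component: {E}
  component: {F}
  component: {D, G, H, I}


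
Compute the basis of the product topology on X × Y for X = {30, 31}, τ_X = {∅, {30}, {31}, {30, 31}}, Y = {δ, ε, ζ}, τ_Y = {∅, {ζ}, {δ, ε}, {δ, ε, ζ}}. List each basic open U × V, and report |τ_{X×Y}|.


Basis B = {∅ × ∅, {30} × {ζ}, {31} × {ζ}, {30} × {δ, ε}, {30, 31} × {ζ}, {31} × {δ, ε}, {30} × {δ, ε, ζ}, {31} × {δ, ε, ζ}, {30, 31} × {δ, ε}, {30, 31} × {δ, ε, ζ}}; |τ_{X×Y}| = 16.

Enumerate products U × V with U ∈ τ_X, V ∈ τ_Y (deduplicated):
  ∅ × ∅ = {} (∅)
  {30} × {ζ} = {(30,ζ)}
  {31} × {ζ} = {(31,ζ)}
  {30} × {δ, ε} = {(30,δ), (30,ε)}
  {30, 31} × {ζ} = {(30,ζ), (31,ζ)}
  {31} × {δ, ε} = {(31,δ), (31,ε)}
  {30} × {δ, ε, ζ} = {(30,δ), (30,ε), (30,ζ)}
  {31} × {δ, ε, ζ} = {(31,δ), (31,ε), (31,ζ)}
  {30, 31} × {δ, ε} = {(30,δ), (30,ε), (31,δ), (31,ε)}
  {30, 31} × {δ, ε, ζ} = {(30,δ), (30,ε), (30,ζ), (31,δ), (31,ε), (31,ζ)}
These 10 distinct sets form the basis B.
Close under arbitrary unions to get τ_{X×Y}; counting gives |τ_{X×Y}| = 16.


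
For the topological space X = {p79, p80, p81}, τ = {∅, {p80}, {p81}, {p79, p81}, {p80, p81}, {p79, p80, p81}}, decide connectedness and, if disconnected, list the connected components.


(X, τ) is disconnected; components = [{p80}, {p79, p81}].

Find clopen sets (U ∈ τ with X ∖ U ∈ τ):
  U = ∅, X ∖ U = {p79, p80, p81} — both open, so U is clopen.
  U = {p80}, X ∖ U = {p79, p81} — both open, so U is clopen.
  U = {p79, p81}, X ∖ U = {p80} — both open, so U is clopen.
  U = {p79, p80, p81}, X ∖ U = ∅ — both open, so U is clopen.
Nontrivial clopen(s) exist: e.g. {p79, p81}. So (X, τ) is disconnected.
Compute connected components by grouping points that agree on all clopens:
  component: {p80}
  component: {p79, p81}


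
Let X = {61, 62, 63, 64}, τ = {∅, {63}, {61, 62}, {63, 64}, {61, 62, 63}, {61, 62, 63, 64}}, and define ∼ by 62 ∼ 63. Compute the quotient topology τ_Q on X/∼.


X/∼ = {[61], [62=63], [64]}; |τ_Q| = 3.

Equivalence classes: [61], [62=63], [64].
Quotient map π: X → X/∼ sends 61 ↦ [61], 62 ↦ [62=63], 63 ↦ [62=63], 64 ↦ [64].
For each subset V ⊆ X/∼, compute π^{-1}(V) ⊆ X and check whether π^{-1}(V) ∈ τ. V is open in τ_Q iff π^{-1}(V) ∈ τ.
  V = {}: π^{-1}(V) = ∅ ∈ τ ✓.
  V = {[61]}: π^{-1}(V) = {61} ∉ τ ✗.
  V = {[62=63]}: π^{-1}(V) = {62, 63} ∉ τ ✗.
  V = {[61], [62=63]}: π^{-1}(V) = {61, 62, 63} ∈ τ ✓.
  V = {[64]}: π^{-1}(V) = {64} ∉ τ ✗.
  V = {[61], [64]}: π^{-1}(V) = {61, 64} ∉ τ ✗.
  V = {[62=63], [64]}: π^{-1}(V) = {62, 63, 64} ∉ τ ✗.
  V = {[61], [62=63], [64]}: π^{-1}(V) = {61, 62, 63, 64} ∈ τ ✓.
Open sets in the quotient: τ_Q = {{}, {[61], [62=63]}, {[61], [62=63], [64]}} (3 elements).


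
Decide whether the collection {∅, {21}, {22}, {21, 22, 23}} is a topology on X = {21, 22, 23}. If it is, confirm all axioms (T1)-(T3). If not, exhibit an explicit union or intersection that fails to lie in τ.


τ is NOT a topology on X.

Axiom (T1): ∅ ∈ τ? Yes; X ∈ τ? Yes.
Axiom (T2/T3): check pairwise unions and intersections of members of τ.
Counterexample for (T2): {21} ∪ {22} = {21, 22} ∉ τ. Therefore τ is NOT a topology.


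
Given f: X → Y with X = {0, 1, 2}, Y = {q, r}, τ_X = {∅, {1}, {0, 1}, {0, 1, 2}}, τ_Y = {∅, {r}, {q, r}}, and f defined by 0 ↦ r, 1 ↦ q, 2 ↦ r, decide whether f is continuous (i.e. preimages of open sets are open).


f is NOT continuous.

Compute f^{-1}(U) for each U ∈ τ_Y:
  U = ∅: f^{-1}(U) = ∅ ∈ τ_X ✓.
  U = {r}: f^{-1}(U) = {0, 2} ∉ τ_X ✗.
  U = {q, r}: f^{-1}(U) = {0, 1, 2} ∈ τ_X ✓.
Found U = {r} with f^{-1}(U) = {0, 2} not in τ_X. Therefore f is NOT continuous.


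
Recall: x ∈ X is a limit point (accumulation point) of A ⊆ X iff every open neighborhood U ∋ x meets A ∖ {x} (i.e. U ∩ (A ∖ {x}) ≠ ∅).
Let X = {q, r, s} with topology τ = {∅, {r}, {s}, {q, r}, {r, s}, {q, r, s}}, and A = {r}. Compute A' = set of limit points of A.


A' = {q}

For each x ∈ X, list the open sets U ∈ τ with x ∈ U, then check whether U ∩ (A ∖ {x}) ≠ ∅ for every such U.
  x = q: opens ∋ x are {q, r}, {q, r, s}; each meets A ∖ {q}, so x IS a limit point.
  x = r: open {r} ∋ x has {r} ∩ (A ∖ {r}) = ∅, so x is NOT a limit point.
  x = s: open {s} ∋ x has {s} ∩ (A ∖ {s}) = ∅, so x is NOT a limit point.
Collecting: A' = {q}.


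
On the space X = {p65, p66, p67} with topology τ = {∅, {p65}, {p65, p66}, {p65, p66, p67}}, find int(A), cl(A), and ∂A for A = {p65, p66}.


int(A) = {p65, p66}, cl(A) = {p65, p66, p67}, ∂A = {p67}.

Closed sets in (X, τ) are complements of opens:
  closed(X, τ) = {∅, {p67}, {p66, p67}, {p65, p66, p67}}.
int(A) = ⋃ {U ∈ τ : U ⊆ A}. Opens contained in A: ∅, {p65}, {p65, p66}.
Taking the union of these: int(A) = {p65, p66}.
cl(A) = ⋂ {C closed : A ⊆ C}. Closed sets containing A: {p65, p66, p67}.
Intersecting these: cl(A) = {p65, p66, p67}.
∂A = cl(A) ∖ int(A) = {p65, p66, p67} ∖ {p65, p66} = {p67}.


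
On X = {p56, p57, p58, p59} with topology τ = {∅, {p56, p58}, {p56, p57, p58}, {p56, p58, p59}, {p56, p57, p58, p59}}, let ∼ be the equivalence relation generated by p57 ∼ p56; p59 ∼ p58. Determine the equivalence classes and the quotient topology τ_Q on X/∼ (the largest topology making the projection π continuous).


X/∼ = {[p56=p57], [p58=p59]}; |τ_Q| = 2.

Equivalence classes: [p56=p57], [p58=p59].
Quotient map π: X → X/∼ sends p56 ↦ [p56=p57], p57 ↦ [p56=p57], p58 ↦ [p58=p59], p59 ↦ [p58=p59].
For each subset V ⊆ X/∼, compute π^{-1}(V) ⊆ X and check whether π^{-1}(V) ∈ τ. V is open in τ_Q iff π^{-1}(V) ∈ τ.
  V = {}: π^{-1}(V) = ∅ ∈ τ ✓.
  V = {[p56=p57]}: π^{-1}(V) = {p56, p57} ∉ τ ✗.
  V = {[p58=p59]}: π^{-1}(V) = {p58, p59} ∉ τ ✗.
  V = {[p56=p57], [p58=p59]}: π^{-1}(V) = {p56, p57, p58, p59} ∈ τ ✓.
Open sets in the quotient: τ_Q = {{}, {[p56=p57], [p58=p59]}} (2 elements).


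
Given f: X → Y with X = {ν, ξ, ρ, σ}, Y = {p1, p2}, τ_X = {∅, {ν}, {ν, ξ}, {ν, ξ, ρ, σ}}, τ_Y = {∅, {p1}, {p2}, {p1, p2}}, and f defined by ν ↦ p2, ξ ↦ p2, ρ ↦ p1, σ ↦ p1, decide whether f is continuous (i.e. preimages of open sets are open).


f is NOT continuous.

Compute f^{-1}(U) for each U ∈ τ_Y:
  U = ∅: f^{-1}(U) = ∅ ∈ τ_X ✓.
  U = {p1}: f^{-1}(U) = {ρ, σ} ∉ τ_X ✗.
  U = {p2}: f^{-1}(U) = {ν, ξ} ∈ τ_X ✓.
  U = {p1, p2}: f^{-1}(U) = {ν, ξ, ρ, σ} ∈ τ_X ✓.
Found U = {p1} with f^{-1}(U) = {ρ, σ} not in τ_X. Therefore f is NOT continuous.


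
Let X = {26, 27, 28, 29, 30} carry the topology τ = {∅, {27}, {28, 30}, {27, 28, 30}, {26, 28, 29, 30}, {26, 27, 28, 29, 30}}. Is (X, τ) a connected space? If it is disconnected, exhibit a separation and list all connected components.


(X, τ) is disconnected; components = [{27}, {26, 28, 29, 30}].

Find clopen sets (U ∈ τ with X ∖ U ∈ τ):
  U = ∅, X ∖ U = {26, 27, 28, 29, 30} — both open, so U is clopen.
  U = {27}, X ∖ U = {26, 28, 29, 30} — both open, so U is clopen.
  U = {26, 28, 29, 30}, X ∖ U = {27} — both open, so U is clopen.
  U = {26, 27, 28, 29, 30}, X ∖ U = ∅ — both open, so U is clopen.
Nontrivial clopen(s) exist: e.g. {27}. So (X, τ) is disconnected.
Compute connected components by grouping points that agree on all clopens:
  component: {27}
  component: {26, 28, 29, 30}


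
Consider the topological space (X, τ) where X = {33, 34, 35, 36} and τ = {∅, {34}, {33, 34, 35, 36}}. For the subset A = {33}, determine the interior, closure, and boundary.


int(A) = ∅, cl(A) = {33, 35, 36}, ∂A = {33, 35, 36}.

Closed sets in (X, τ) are complements of opens:
  closed(X, τ) = {∅, {33, 35, 36}, {33, 34, 35, 36}}.
int(A) = ⋃ {U ∈ τ : U ⊆ A}. Opens contained in A: ∅.
Taking the union of these: int(A) = ∅.
cl(A) = ⋂ {C closed : A ⊆ C}. Closed sets containing A: {33, 35, 36}, {33, 34, 35, 36}.
Intersecting these: cl(A) = {33, 35, 36}.
∂A = cl(A) ∖ int(A) = {33, 35, 36} ∖ ∅ = {33, 35, 36}.


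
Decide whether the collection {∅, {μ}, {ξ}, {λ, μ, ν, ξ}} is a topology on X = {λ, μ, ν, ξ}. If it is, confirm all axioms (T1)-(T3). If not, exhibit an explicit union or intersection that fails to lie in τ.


τ is NOT a topology on X.

Axiom (T1): ∅ ∈ τ? Yes; X ∈ τ? Yes.
Axiom (T2/T3): check pairwise unions and intersections of members of τ.
Counterexample for (T2): {μ} ∪ {ξ} = {μ, ξ} ∉ τ. Therefore τ is NOT a topology.


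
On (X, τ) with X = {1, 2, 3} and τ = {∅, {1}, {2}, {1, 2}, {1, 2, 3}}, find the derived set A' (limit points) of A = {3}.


A' = ∅

For each x ∈ X, list the open sets U ∈ τ with x ∈ U, then check whether U ∩ (A ∖ {x}) ≠ ∅ for every such U.
  x = 1: open {1} ∋ x has {1} ∩ (A ∖ {1}) = ∅, so x is NOT a limit point.
  x = 2: open {2} ∋ x has {2} ∩ (A ∖ {2}) = ∅, so x is NOT a limit point.
  x = 3: open {1, 2, 3} ∋ x has {1, 2, 3} ∩ (A ∖ {3}) = ∅, so x is NOT a limit point.
Collecting: A' = ∅.


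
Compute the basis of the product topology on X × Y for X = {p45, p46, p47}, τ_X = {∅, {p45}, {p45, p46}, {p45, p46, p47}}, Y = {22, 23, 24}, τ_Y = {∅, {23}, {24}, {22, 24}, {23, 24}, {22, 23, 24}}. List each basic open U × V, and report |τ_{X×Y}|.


Basis B = {∅ × ∅, {p45} × {23}, {p45} × {24}, {p45} × {22, 24}, {p45} × {23, 24}, {p45, p46} × {23}, {p45, p46} × {24}, {p45} × {22, 23, 24}, {p45, p46, p47} × {23}, {p45, p46, p47} × {24}, {p45, p46} × {22, 24}, {p45, p46} × {23, 24}, {p45, p46} × {22, 23, 24}, {p45, p46, p47} × {22, 24}, {p45, p46, p47} × {23, 24}, {p45, p46, p47} × {22, 23, 24}}; |τ_{X×Y}| = 40.

Enumerate products U × V with U ∈ τ_X, V ∈ τ_Y (deduplicated):
  ∅ × ∅ = {} (∅)
  {p45} × {23} = {(p45,23)}
  {p45} × {24} = {(p45,24)}
  {p45} × {22, 24} = {(p45,22), (p45,24)}
  {p45} × {23, 24} = {(p45,23), (p45,24)}
  {p45, p46} × {23} = {(p45,23), (p46,23)}
  {p45, p46} × {24} = {(p45,24), (p46,24)}
  {p45} × {22, 23, 24} = {(p45,22), (p45,23), (p45,24)}
  {p45, p46, p47} × {23} = {(p45,23), (p46,23), (p47,23)}
  {p45, p46, p47} × {24} = {(p45,24), (p46,24), (p47,24)}
  {p45, p46} × {22, 24} = {(p45,22), (p45,24), (p46,22), (p46,24)}
  {p45, p46} × {23, 24} = {(p45,23), (p45,24), (p46,23), (p46,24)}
  {p45, p46} × {22, 23, 24} = {(p45,22), (p45,23), (p45,24), (p46,22), (p46,23), (p46,24)}
  {p45, p46, p47} × {22, 24} = {(p45,22), (p45,24), (p46,22), (p46,24), (p47,22), (p47,24)}
  {p45, p46, p47} × {23, 24} = {(p45,23), (p45,24), (p46,23), (p46,24), (p47,23), (p47,24)}
  {p45, p46, p47} × {22, 23, 24} = {(p45,22), (p45,23), (p45,24), (p46,22), (p46,23), (p46,24), (p47,22), (p47,23), (p47,24)}
These 16 distinct sets form the basis B.
Close under arbitrary unions to get τ_{X×Y}; counting gives |τ_{X×Y}| = 40.


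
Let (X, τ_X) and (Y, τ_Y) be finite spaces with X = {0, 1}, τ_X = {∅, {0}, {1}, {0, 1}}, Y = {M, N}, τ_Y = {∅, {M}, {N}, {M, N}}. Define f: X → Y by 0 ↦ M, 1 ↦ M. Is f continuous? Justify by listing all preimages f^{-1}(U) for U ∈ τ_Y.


f IS continuous.

Compute f^{-1}(U) for each U ∈ τ_Y:
  U = ∅: f^{-1}(U) = ∅ ∈ τ_X ✓.
  U = {M}: f^{-1}(U) = {0, 1} ∈ τ_X ✓.
  U = {N}: f^{-1}(U) = ∅ ∈ τ_X ✓.
  U = {M, N}: f^{-1}(U) = {0, 1} ∈ τ_X ✓.
Every preimage lies in τ_X, so f IS continuous.


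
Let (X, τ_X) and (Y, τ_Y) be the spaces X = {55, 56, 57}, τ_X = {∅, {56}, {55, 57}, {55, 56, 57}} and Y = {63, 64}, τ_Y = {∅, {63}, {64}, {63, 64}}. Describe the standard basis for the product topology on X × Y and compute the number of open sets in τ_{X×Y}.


Basis B = {∅ × ∅, {56} × {63}, {56} × {64}, {55, 57} × {63}, {55, 57} × {64}, {56} × {63, 64}, {55, 56, 57} × {63}, {55, 56, 57} × {64}, {55, 57} × {63, 64}, {55, 56, 57} × {63, 64}}; |τ_{X×Y}| = 16.

Enumerate products U × V with U ∈ τ_X, V ∈ τ_Y (deduplicated):
  ∅ × ∅ = {} (∅)
  {56} × {63} = {(56,63)}
  {56} × {64} = {(56,64)}
  {55, 57} × {63} = {(55,63), (57,63)}
  {55, 57} × {64} = {(55,64), (57,64)}
  {56} × {63, 64} = {(56,63), (56,64)}
  {55, 56, 57} × {63} = {(55,63), (56,63), (57,63)}
  {55, 56, 57} × {64} = {(55,64), (56,64), (57,64)}
  {55, 57} × {63, 64} = {(55,63), (55,64), (57,63), (57,64)}
  {55, 56, 57} × {63, 64} = {(55,63), (55,64), (56,63), (56,64), (57,63), (57,64)}
These 10 distinct sets form the basis B.
Close under arbitrary unions to get τ_{X×Y}; counting gives |τ_{X×Y}| = 16.


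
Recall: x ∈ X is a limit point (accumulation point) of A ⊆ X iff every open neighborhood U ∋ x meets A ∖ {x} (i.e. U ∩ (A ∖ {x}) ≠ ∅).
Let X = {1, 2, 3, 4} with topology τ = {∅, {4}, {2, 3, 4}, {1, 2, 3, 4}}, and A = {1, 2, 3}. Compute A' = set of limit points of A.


A' = {1, 2, 3}

For each x ∈ X, list the open sets U ∈ τ with x ∈ U, then check whether U ∩ (A ∖ {x}) ≠ ∅ for every such U.
  x = 1: opens ∋ x are {1, 2, 3, 4}; each meets A ∖ {1}, so x IS a limit point.
  x = 2: opens ∋ x are {2, 3, 4}, {1, 2, 3, 4}; each meets A ∖ {2}, so x IS a limit point.
  x = 3: opens ∋ x are {2, 3, 4}, {1, 2, 3, 4}; each meets A ∖ {3}, so x IS a limit point.
  x = 4: open {4} ∋ x has {4} ∩ (A ∖ {4}) = ∅, so x is NOT a limit point.
Collecting: A' = {1, 2, 3}.


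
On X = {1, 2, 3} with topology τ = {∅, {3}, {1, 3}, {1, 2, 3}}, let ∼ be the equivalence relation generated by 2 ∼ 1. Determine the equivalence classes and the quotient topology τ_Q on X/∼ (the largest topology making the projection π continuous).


X/∼ = {[1=2], [3]}; |τ_Q| = 3.

Equivalence classes: [1=2], [3].
Quotient map π: X → X/∼ sends 1 ↦ [1=2], 2 ↦ [1=2], 3 ↦ [3].
For each subset V ⊆ X/∼, compute π^{-1}(V) ⊆ X and check whether π^{-1}(V) ∈ τ. V is open in τ_Q iff π^{-1}(V) ∈ τ.
  V = {}: π^{-1}(V) = ∅ ∈ τ ✓.
  V = {[1=2]}: π^{-1}(V) = {1, 2} ∉ τ ✗.
  V = {[3]}: π^{-1}(V) = {3} ∈ τ ✓.
  V = {[1=2], [3]}: π^{-1}(V) = {1, 2, 3} ∈ τ ✓.
Open sets in the quotient: τ_Q = {{}, {[3]}, {[1=2], [3]}} (3 elements).


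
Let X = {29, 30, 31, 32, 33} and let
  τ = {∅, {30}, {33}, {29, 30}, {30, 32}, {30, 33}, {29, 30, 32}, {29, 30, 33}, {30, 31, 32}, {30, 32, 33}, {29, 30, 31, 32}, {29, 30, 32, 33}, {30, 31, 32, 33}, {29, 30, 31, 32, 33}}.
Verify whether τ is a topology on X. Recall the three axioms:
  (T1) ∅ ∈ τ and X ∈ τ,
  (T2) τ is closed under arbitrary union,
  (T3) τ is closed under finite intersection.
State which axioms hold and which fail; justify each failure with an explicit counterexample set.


τ IS a topology on X.

Axiom (T1): ∅ ∈ τ? Yes; X ∈ τ? Yes.
Axiom (T2/T3): check pairwise unions and intersections of members of τ.
All pairwise intersections and unions checked — each lies in τ. Therefore τ satisfies (T1), (T2), (T3): it IS a topology on X.


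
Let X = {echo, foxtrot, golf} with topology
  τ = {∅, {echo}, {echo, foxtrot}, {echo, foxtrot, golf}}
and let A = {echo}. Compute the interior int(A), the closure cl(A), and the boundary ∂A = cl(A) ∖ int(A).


int(A) = {echo}, cl(A) = {echo, foxtrot, golf}, ∂A = {foxtrot, golf}.

Closed sets in (X, τ) are complements of opens:
  closed(X, τ) = {∅, {golf}, {foxtrot, golf}, {echo, foxtrot, golf}}.
int(A) = ⋃ {U ∈ τ : U ⊆ A}. Opens contained in A: ∅, {echo}.
Taking the union of these: int(A) = {echo}.
cl(A) = ⋂ {C closed : A ⊆ C}. Closed sets containing A: {echo, foxtrot, golf}.
Intersecting these: cl(A) = {echo, foxtrot, golf}.
∂A = cl(A) ∖ int(A) = {echo, foxtrot, golf} ∖ {echo} = {foxtrot, golf}.


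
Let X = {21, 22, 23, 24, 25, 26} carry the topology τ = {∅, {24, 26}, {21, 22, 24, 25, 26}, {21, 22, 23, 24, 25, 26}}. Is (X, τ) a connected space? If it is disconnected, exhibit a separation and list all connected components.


(X, τ) is connected.

Find clopen sets (U ∈ τ with X ∖ U ∈ τ):
  U = ∅, X ∖ U = {21, 22, 23, 24, 25, 26} — both open, so U is clopen.
  U = {21, 22, 23, 24, 25, 26}, X ∖ U = ∅ — both open, so U is clopen.
Only trivial clopens (∅ and X) exist, so (X, τ) is connected.
Compute connected components by grouping points that agree on all clopens:
  component: {21, 22, 23, 24, 25, 26}


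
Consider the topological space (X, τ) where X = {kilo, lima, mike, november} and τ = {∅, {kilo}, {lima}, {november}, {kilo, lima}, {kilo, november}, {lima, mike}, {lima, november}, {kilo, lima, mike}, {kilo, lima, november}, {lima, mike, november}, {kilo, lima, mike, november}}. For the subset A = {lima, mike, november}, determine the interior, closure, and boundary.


int(A) = {lima, mike, november}, cl(A) = {lima, mike, november}, ∂A = ∅.

Closed sets in (X, τ) are complements of opens:
  closed(X, τ) = {∅, {kilo}, {mike}, {november}, {kilo, mike}, {kilo, november}, {lima, mike}, {mike, november}, {kilo, lima, mike}, {kilo, mike, november}, {lima, mike, november}, {kilo, lima, mike, november}}.
int(A) = ⋃ {U ∈ τ : U ⊆ A}. Opens contained in A: ∅, {lima}, {november}, {lima, mike}, {lima, november}, {lima, mike, november}.
Taking the union of these: int(A) = {lima, mike, november}.
cl(A) = ⋂ {C closed : A ⊆ C}. Closed sets containing A: {lima, mike, november}, {kilo, lima, mike, november}.
Intersecting these: cl(A) = {lima, mike, november}.
∂A = cl(A) ∖ int(A) = {lima, mike, november} ∖ {lima, mike, november} = ∅.


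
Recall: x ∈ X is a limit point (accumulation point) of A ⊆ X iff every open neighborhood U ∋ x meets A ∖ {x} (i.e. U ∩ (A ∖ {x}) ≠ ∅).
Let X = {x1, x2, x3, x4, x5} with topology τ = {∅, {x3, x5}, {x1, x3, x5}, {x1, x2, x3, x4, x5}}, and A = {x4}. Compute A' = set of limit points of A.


A' = {x2}

For each x ∈ X, list the open sets U ∈ τ with x ∈ U, then check whether U ∩ (A ∖ {x}) ≠ ∅ for every such U.
  x = x1: open {x1, x3, x5} ∋ x has {x1, x3, x5} ∩ (A ∖ {x1}) = ∅, so x is NOT a limit point.
  x = x2: opens ∋ x are {x1, x2, x3, x4, x5}; each meets A ∖ {x2}, so x IS a limit point.
  x = x3: open {x3, x5} ∋ x has {x3, x5} ∩ (A ∖ {x3}) = ∅, so x is NOT a limit point.
  x = x4: open {x1, x2, x3, x4, x5} ∋ x has {x1, x2, x3, x4, x5} ∩ (A ∖ {x4}) = ∅, so x is NOT a limit point.
  x = x5: open {x3, x5} ∋ x has {x3, x5} ∩ (A ∖ {x5}) = ∅, so x is NOT a limit point.
Collecting: A' = {x2}.


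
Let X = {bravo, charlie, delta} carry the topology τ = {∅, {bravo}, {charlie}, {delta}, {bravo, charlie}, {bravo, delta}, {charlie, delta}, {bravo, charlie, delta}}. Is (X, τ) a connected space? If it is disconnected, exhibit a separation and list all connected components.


(X, τ) is disconnected; components = [{bravo}, {charlie}, {delta}].

Find clopen sets (U ∈ τ with X ∖ U ∈ τ):
  U = ∅, X ∖ U = {bravo, charlie, delta} — both open, so U is clopen.
  U = {bravo}, X ∖ U = {charlie, delta} — both open, so U is clopen.
  U = {charlie}, X ∖ U = {bravo, delta} — both open, so U is clopen.
  U = {delta}, X ∖ U = {bravo, charlie} — both open, so U is clopen.
  U = {bravo, charlie}, X ∖ U = {delta} — both open, so U is clopen.
  U = {bravo, delta}, X ∖ U = {charlie} — both open, so U is clopen.
  U = {charlie, delta}, X ∖ U = {bravo} — both open, so U is clopen.
  U = {bravo, charlie, delta}, X ∖ U = ∅ — both open, so U is clopen.
Nontrivial clopen(s) exist: e.g. {charlie, delta}. So (X, τ) is disconnected.
Compute connected components by grouping points that agree on all clopens:
  component: {bravo}
  component: {charlie}
  component: {delta}


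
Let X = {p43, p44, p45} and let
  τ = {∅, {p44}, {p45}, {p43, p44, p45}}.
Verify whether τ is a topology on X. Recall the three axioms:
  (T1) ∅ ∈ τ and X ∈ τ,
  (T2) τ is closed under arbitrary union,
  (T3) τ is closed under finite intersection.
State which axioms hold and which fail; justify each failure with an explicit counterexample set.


τ is NOT a topology on X.

Axiom (T1): ∅ ∈ τ? Yes; X ∈ τ? Yes.
Axiom (T2/T3): check pairwise unions and intersections of members of τ.
Counterexample for (T2): {p44} ∪ {p45} = {p44, p45} ∉ τ. Therefore τ is NOT a topology.


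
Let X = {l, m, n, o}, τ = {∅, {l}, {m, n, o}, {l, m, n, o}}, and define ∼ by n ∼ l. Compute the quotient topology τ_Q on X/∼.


X/∼ = {[l=n], [m], [o]}; |τ_Q| = 2.

Equivalence classes: [l=n], [m], [o].
Quotient map π: X → X/∼ sends l ↦ [l=n], m ↦ [m], n ↦ [l=n], o ↦ [o].
For each subset V ⊆ X/∼, compute π^{-1}(V) ⊆ X and check whether π^{-1}(V) ∈ τ. V is open in τ_Q iff π^{-1}(V) ∈ τ.
  V = {}: π^{-1}(V) = ∅ ∈ τ ✓.
  V = {[l=n]}: π^{-1}(V) = {l, n} ∉ τ ✗.
  V = {[m]}: π^{-1}(V) = {m} ∉ τ ✗.
  V = {[l=n], [m]}: π^{-1}(V) = {l, m, n} ∉ τ ✗.
  V = {[o]}: π^{-1}(V) = {o} ∉ τ ✗.
  V = {[l=n], [o]}: π^{-1}(V) = {l, n, o} ∉ τ ✗.
  V = {[m], [o]}: π^{-1}(V) = {m, o} ∉ τ ✗.
  V = {[l=n], [m], [o]}: π^{-1}(V) = {l, m, n, o} ∈ τ ✓.
Open sets in the quotient: τ_Q = {{}, {[l=n], [m], [o]}} (2 elements).
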